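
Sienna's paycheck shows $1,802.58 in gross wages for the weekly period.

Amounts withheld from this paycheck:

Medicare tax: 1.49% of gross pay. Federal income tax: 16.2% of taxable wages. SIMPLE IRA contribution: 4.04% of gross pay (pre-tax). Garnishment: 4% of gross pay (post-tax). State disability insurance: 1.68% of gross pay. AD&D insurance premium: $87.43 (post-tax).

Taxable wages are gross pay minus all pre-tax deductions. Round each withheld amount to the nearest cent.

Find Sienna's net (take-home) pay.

SIMPLE IRA contribution: $1,802.58 × 0.0404 = $72.82
Taxable wages = $1,802.58 − $72.82 = $1,729.76
Federal income tax: $1,729.76 × 0.162 = $280.22
State disability insurance: $1,802.58 × 0.0168 = $30.28
Medicare tax: $1,802.58 × 0.0149 = $26.86
Garnishment: $1,802.58 × 0.04 = $72.10
AD&D insurance premium: $87.43
Total deductions = $72.82 + $280.22 + $30.28 + $26.86 + $72.10 + $87.43 = $569.71
Net pay = $1,802.58 − $569.71 = $1,232.87

$1,232.87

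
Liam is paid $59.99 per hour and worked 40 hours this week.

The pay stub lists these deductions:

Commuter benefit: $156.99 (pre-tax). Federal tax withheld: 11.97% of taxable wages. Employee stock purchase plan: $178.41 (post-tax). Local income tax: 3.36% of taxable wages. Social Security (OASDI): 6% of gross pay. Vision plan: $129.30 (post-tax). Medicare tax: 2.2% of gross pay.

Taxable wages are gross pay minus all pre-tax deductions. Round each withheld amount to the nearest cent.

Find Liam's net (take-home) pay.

Gross pay: 40 × $59.99 = $2399.60
Commuter benefit: $156.99
Taxable wages = $2399.60 − $156.99 = $2242.61
Local income tax: $2242.61 × 0.0336 = $75.35
Federal tax withheld: $2242.61 × 0.1197 = $268.44
Social Security (OASDI): $2399.60 × 0.06 = $143.98
Medicare tax: $2399.60 × 0.022 = $52.79
Vision plan: $129.30
Employee stock purchase plan: $178.41
Total deductions = $156.99 + $75.35 + $268.44 + $143.98 + $52.79 + $129.30 + $178.41 = $1005.26
Net pay = $2399.60 − $1005.26 = $1394.34

$1394.34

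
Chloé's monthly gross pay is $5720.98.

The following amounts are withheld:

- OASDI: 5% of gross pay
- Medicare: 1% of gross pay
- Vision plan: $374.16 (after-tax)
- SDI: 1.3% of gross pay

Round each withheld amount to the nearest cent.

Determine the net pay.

$4929.19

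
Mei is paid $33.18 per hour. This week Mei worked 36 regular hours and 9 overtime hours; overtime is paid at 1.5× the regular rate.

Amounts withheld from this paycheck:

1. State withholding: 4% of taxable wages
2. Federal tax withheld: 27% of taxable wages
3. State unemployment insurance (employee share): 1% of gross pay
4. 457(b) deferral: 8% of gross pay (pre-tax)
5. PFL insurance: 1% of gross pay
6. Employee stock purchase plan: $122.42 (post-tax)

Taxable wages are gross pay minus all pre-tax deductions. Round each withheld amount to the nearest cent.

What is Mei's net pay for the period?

$887.34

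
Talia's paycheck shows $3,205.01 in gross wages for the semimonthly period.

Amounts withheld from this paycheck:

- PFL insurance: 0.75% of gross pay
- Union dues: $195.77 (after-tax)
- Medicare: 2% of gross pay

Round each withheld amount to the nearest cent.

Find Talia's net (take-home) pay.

$2,921.10

Medicare: $3,205.01 × 0.02 = $64.10
PFL insurance: $3,205.01 × 0.0075 = $24.04
Union dues: $195.77
Total deductions = $64.10 + $24.04 + $195.77 = $283.91
Net pay = $3,205.01 − $283.91 = $2,921.10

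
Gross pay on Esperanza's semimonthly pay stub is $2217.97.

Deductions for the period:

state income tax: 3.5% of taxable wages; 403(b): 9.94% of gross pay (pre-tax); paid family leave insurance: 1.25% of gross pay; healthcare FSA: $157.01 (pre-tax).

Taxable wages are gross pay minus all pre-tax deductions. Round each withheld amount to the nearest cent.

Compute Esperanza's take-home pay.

$1748.35

403(b): $2217.97 × 0.0994 = $220.47
Healthcare FSA: $157.01
Pre-tax total = $220.47 + $157.01 = $377.48
Taxable wages = $2217.97 − $377.48 = $1840.49
State income tax: $1840.49 × 0.035 = $64.42
Paid family leave insurance: $2217.97 × 0.0125 = $27.72
Total deductions = $220.47 + $157.01 + $64.42 + $27.72 = $469.62
Net pay = $2217.97 − $469.62 = $1748.35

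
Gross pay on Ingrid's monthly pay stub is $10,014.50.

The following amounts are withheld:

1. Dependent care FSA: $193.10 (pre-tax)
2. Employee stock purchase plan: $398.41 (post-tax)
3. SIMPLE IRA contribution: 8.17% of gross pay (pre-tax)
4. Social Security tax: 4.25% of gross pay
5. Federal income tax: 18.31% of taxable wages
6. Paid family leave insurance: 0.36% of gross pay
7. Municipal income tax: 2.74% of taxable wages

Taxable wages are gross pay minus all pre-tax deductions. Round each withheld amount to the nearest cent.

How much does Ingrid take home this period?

Dependent care FSA: $193.10
SIMPLE IRA contribution: $10,014.50 × 0.0817 = $818.18
Pre-tax total = $193.10 + $818.18 = $1,011.28
Taxable wages = $10,014.50 − $1,011.28 = $9,003.22
Federal income tax: $9,003.22 × 0.1831 = $1,648.49
Municipal income tax: $9,003.22 × 0.0274 = $246.69
Paid family leave insurance: $10,014.50 × 0.0036 = $36.05
Social Security tax: $10,014.50 × 0.0425 = $425.62
Employee stock purchase plan: $398.41
Total deductions = $193.10 + $818.18 + $1,648.49 + $246.69 + $36.05 + $425.62 + $398.41 = $3,766.54
Net pay = $10,014.50 − $3,766.54 = $6,247.96

$6,247.96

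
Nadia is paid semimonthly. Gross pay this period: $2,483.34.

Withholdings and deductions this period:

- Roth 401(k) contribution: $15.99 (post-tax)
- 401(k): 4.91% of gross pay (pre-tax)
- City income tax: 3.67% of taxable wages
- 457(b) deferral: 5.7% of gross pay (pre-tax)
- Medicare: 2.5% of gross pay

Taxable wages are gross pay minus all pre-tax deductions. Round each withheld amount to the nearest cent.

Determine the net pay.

401(k): $2,483.34 × 0.0491 = $121.93
457(b) deferral: $2,483.34 × 0.057 = $141.55
Pre-tax total = $121.93 + $141.55 = $263.48
Taxable wages = $2,483.34 − $263.48 = $2,219.86
City income tax: $2,219.86 × 0.0367 = $81.47
Medicare: $2,483.34 × 0.025 = $62.08
Roth 401(k) contribution: $15.99
Total deductions = $121.93 + $141.55 + $81.47 + $62.08 + $15.99 = $423.02
Net pay = $2,483.34 − $423.02 = $2,060.32

$2,060.32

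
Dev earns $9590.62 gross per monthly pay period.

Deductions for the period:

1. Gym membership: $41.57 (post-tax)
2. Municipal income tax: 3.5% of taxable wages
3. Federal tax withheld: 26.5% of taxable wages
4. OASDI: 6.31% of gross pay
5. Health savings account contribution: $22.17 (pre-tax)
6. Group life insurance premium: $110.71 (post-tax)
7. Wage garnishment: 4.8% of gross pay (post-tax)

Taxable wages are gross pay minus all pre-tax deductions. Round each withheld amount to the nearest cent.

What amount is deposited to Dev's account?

$5480.11

Health savings account contribution: $22.17
Taxable wages = $9590.62 − $22.17 = $9568.45
Federal tax withheld: $9568.45 × 0.265 = $2535.64
Municipal income tax: $9568.45 × 0.035 = $334.90
OASDI: $9590.62 × 0.0631 = $605.17
Wage garnishment: $9590.62 × 0.048 = $460.35
Gym membership: $41.57
Group life insurance premium: $110.71
Total deductions = $22.17 + $2535.64 + $334.90 + $605.17 + $460.35 + $41.57 + $110.71 = $4110.51
Net pay = $9590.62 − $4110.51 = $5480.11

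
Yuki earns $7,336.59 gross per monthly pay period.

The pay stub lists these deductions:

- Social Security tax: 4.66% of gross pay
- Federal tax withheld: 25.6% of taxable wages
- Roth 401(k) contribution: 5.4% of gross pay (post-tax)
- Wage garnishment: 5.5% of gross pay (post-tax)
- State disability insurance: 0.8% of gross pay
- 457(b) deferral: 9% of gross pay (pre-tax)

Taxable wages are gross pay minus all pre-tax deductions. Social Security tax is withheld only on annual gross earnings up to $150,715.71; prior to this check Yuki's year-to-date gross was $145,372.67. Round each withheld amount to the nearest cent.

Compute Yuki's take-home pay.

457(b) deferral: $7,336.59 × 0.09 = $660.29
Taxable wages = $7,336.59 − $660.29 = $6,676.30
Federal tax withheld: $6,676.30 × 0.256 = $1,709.13
Social Security tax: only $150,715.71 − $145,372.67 = $5,343.04 of this check is subject → $5,343.04 × 0.0466 = $248.99
State disability insurance: $7,336.59 × 0.008 = $58.69
Wage garnishment: $7,336.59 × 0.055 = $403.51
Roth 401(k) contribution: $7,336.59 × 0.054 = $396.18
Total deductions = $660.29 + $1,709.13 + $248.99 + $58.69 + $403.51 + $396.18 = $3,476.79
Net pay = $7,336.59 − $3,476.79 = $3,859.80

$3,859.80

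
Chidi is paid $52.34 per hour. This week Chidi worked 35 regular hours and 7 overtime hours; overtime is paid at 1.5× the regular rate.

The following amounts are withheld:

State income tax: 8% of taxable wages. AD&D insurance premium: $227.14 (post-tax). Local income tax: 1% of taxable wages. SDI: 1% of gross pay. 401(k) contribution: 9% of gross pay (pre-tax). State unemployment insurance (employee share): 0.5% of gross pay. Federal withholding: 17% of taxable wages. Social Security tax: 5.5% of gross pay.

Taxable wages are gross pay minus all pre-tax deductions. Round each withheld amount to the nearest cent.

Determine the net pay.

$1,209.85

Regular pay: 35 × $52.34 = $1,831.90
Overtime pay: 7 × $52.34 × 1.5 = $549.57
Gross pay = $1,831.90 + $549.57 = $2,381.47
401(k) contribution: $2,381.47 × 0.09 = $214.33
Taxable wages = $2,381.47 − $214.33 = $2,167.14
Federal withholding: $2,167.14 × 0.17 = $368.41
State income tax: $2,167.14 × 0.08 = $173.37
Local income tax: $2,167.14 × 0.01 = $21.67
State unemployment insurance (employee share): $2,381.47 × 0.005 = $11.91
SDI: $2,381.47 × 0.01 = $23.81
Social Security tax: $2,381.47 × 0.055 = $130.98
AD&D insurance premium: $227.14
Total deductions = $214.33 + $368.41 + $173.37 + $21.67 + $11.91 + $23.81 + $130.98 + $227.14 = $1,171.62
Net pay = $2,381.47 − $1,171.62 = $1,209.85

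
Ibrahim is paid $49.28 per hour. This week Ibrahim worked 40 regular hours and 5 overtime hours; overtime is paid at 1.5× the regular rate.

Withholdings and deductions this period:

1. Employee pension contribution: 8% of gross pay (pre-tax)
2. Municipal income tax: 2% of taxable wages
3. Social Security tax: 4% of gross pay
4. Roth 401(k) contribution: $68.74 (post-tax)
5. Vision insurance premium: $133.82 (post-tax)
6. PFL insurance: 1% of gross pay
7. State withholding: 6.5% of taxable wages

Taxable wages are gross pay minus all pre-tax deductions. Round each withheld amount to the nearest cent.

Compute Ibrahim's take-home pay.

Regular pay: 40 × $49.28 = $1971.20
Overtime pay: 5 × $49.28 × 1.5 = $369.60
Gross pay = $1971.20 + $369.60 = $2340.80
Employee pension contribution: $2340.80 × 0.08 = $187.26
Taxable wages = $2340.80 − $187.26 = $2153.54
State withholding: $2153.54 × 0.065 = $139.98
Municipal income tax: $2153.54 × 0.02 = $43.07
PFL insurance: $2340.80 × 0.01 = $23.41
Social Security tax: $2340.80 × 0.04 = $93.63
Vision insurance premium: $133.82
Roth 401(k) contribution: $68.74
Total deductions = $187.26 + $139.98 + $43.07 + $23.41 + $93.63 + $133.82 + $68.74 = $689.91
Net pay = $2340.80 − $689.91 = $1650.89

$1650.89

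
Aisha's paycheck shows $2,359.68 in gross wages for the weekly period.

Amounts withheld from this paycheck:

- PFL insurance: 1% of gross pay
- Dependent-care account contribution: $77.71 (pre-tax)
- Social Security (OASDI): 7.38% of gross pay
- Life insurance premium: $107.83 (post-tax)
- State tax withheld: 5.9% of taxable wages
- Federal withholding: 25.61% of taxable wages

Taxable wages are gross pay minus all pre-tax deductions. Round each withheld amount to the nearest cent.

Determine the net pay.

$1,257.35

Dependent-care account contribution: $77.71
Taxable wages = $2,359.68 − $77.71 = $2,281.97
Federal withholding: $2,281.97 × 0.2561 = $584.41
State tax withheld: $2,281.97 × 0.059 = $134.64
Social Security (OASDI): $2,359.68 × 0.0738 = $174.14
PFL insurance: $2,359.68 × 0.01 = $23.60
Life insurance premium: $107.83
Total deductions = $77.71 + $584.41 + $134.64 + $174.14 + $23.60 + $107.83 = $1,102.33
Net pay = $2,359.68 − $1,102.33 = $1,257.35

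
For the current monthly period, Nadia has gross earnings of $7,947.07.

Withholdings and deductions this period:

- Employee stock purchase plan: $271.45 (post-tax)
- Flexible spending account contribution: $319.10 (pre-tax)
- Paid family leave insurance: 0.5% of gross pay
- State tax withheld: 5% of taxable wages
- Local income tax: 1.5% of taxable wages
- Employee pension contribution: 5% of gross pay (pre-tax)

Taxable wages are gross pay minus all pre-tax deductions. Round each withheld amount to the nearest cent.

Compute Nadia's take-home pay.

Employee pension contribution: $7,947.07 × 0.05 = $397.35
Flexible spending account contribution: $319.10
Pre-tax total = $397.35 + $319.10 = $716.45
Taxable wages = $7,947.07 − $716.45 = $7,230.62
Local income tax: $7,230.62 × 0.015 = $108.46
State tax withheld: $7,230.62 × 0.05 = $361.53
Paid family leave insurance: $7,947.07 × 0.005 = $39.74
Employee stock purchase plan: $271.45
Total deductions = $397.35 + $319.10 + $108.46 + $361.53 + $39.74 + $271.45 = $1,497.63
Net pay = $7,947.07 − $1,497.63 = $6,449.44

$6,449.44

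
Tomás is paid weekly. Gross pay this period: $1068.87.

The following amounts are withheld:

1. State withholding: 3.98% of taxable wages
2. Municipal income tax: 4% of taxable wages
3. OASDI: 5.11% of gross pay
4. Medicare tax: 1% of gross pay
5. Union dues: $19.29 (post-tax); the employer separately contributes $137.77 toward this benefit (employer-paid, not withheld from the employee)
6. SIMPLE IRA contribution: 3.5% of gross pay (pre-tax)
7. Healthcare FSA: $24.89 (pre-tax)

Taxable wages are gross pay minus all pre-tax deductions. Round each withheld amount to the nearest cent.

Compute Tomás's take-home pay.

$841.65

Healthcare FSA: $24.89
SIMPLE IRA contribution: $1068.87 × 0.035 = $37.41
Pre-tax total = $24.89 + $37.41 = $62.30
Taxable wages = $1068.87 − $62.30 = $1006.57
State withholding: $1006.57 × 0.0398 = $40.06
Municipal income tax: $1006.57 × 0.04 = $40.26
OASDI: $1068.87 × 0.0511 = $54.62
Medicare tax: $1068.87 × 0.01 = $10.69
Union dues: $19.29
(Employer's $137.77 toward union dues is not withheld from the employee.)
Total deductions = $24.89 + $37.41 + $40.06 + $40.26 + $54.62 + $10.69 + $19.29 = $227.22
Net pay = $1068.87 − $227.22 = $841.65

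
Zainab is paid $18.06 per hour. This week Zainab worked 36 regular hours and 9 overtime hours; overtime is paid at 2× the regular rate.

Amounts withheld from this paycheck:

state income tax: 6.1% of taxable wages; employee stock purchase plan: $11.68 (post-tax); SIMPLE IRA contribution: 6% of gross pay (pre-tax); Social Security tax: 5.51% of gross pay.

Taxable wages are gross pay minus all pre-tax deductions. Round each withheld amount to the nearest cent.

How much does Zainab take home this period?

$795.39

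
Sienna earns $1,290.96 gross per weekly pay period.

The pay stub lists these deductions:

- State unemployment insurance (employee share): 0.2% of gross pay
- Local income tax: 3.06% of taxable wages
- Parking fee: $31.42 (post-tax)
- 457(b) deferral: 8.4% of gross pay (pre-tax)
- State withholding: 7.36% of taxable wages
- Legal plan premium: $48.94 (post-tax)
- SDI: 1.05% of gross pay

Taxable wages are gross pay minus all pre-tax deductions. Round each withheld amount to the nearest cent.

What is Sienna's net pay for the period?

457(b) deferral: $1,290.96 × 0.084 = $108.44
Taxable wages = $1,290.96 − $108.44 = $1,182.52
Local income tax: $1,182.52 × 0.0306 = $36.19
State withholding: $1,182.52 × 0.0736 = $87.03
State unemployment insurance (employee share): $1,290.96 × 0.002 = $2.58
SDI: $1,290.96 × 0.0105 = $13.56
Legal plan premium: $48.94
Parking fee: $31.42
Total deductions = $108.44 + $36.19 + $87.03 + $2.58 + $13.56 + $48.94 + $31.42 = $328.16
Net pay = $1,290.96 − $328.16 = $962.80

$962.80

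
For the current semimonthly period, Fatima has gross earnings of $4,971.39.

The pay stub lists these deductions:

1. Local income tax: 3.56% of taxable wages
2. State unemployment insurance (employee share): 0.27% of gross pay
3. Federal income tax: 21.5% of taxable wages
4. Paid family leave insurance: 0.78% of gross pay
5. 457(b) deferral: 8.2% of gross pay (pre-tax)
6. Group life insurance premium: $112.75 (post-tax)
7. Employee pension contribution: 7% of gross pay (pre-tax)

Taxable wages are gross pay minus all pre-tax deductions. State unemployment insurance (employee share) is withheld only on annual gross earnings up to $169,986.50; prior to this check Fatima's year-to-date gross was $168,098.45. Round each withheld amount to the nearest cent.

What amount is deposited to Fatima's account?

$3,002.65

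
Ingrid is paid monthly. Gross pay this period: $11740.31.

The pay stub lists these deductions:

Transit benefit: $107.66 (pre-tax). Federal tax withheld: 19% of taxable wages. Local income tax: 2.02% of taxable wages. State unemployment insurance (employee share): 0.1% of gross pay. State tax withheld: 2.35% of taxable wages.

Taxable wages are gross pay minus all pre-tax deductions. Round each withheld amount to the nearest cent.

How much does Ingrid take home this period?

Transit benefit: $107.66
Taxable wages = $11740.31 − $107.66 = $11632.65
Local income tax: $11632.65 × 0.0202 = $234.98
State tax withheld: $11632.65 × 0.0235 = $273.37
Federal tax withheld: $11632.65 × 0.19 = $2210.20
State unemployment insurance (employee share): $11740.31 × 0.001 = $11.74
Total deductions = $107.66 + $234.98 + $273.37 + $2210.20 + $11.74 = $2837.95
Net pay = $11740.31 − $2837.95 = $8902.36

$8902.36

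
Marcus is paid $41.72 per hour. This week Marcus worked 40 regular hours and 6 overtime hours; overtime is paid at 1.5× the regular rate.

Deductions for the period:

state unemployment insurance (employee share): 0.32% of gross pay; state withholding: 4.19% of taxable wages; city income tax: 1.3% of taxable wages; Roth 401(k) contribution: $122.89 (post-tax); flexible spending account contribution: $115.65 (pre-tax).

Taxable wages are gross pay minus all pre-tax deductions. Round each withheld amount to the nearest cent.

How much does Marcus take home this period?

Regular pay: 40 × $41.72 = $1,668.80
Overtime pay: 6 × $41.72 × 1.5 = $375.48
Gross pay = $1,668.80 + $375.48 = $2,044.28
Flexible spending account contribution: $115.65
Taxable wages = $2,044.28 − $115.65 = $1,928.63
City income tax: $1,928.63 × 0.013 = $25.07
State withholding: $1,928.63 × 0.0419 = $80.81
State unemployment insurance (employee share): $2,044.28 × 0.0032 = $6.54
Roth 401(k) contribution: $122.89
Total deductions = $115.65 + $25.07 + $80.81 + $6.54 + $122.89 = $350.96
Net pay = $2,044.28 − $350.96 = $1,693.32

$1,693.32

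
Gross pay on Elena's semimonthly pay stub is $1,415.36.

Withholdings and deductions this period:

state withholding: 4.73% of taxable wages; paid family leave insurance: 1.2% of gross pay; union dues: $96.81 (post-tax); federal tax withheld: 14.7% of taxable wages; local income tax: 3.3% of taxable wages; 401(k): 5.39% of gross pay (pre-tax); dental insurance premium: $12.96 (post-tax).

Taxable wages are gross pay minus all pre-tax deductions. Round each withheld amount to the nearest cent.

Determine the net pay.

$907.95

401(k): $1,415.36 × 0.0539 = $76.29
Taxable wages = $1,415.36 − $76.29 = $1,339.07
Federal tax withheld: $1,339.07 × 0.147 = $196.84
Local income tax: $1,339.07 × 0.033 = $44.19
State withholding: $1,339.07 × 0.0473 = $63.34
Paid family leave insurance: $1,415.36 × 0.012 = $16.98
Union dues: $96.81
Dental insurance premium: $12.96
Total deductions = $76.29 + $196.84 + $44.19 + $63.34 + $16.98 + $96.81 + $12.96 = $507.41
Net pay = $1,415.36 − $507.41 = $907.95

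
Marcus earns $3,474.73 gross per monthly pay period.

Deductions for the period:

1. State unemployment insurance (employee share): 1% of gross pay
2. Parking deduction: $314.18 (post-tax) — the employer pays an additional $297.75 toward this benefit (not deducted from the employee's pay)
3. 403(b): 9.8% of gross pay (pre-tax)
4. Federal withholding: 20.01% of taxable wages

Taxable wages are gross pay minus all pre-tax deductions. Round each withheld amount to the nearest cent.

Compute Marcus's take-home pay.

$2,158.12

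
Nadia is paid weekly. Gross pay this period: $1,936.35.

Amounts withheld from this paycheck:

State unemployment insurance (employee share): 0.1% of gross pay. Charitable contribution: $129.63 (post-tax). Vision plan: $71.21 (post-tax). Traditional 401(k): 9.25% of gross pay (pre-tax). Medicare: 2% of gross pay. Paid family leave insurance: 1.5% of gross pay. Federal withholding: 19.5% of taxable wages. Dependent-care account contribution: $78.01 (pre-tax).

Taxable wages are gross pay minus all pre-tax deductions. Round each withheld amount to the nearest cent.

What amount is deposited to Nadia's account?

Traditional 401(k): $1,936.35 × 0.0925 = $179.11
Dependent-care account contribution: $78.01
Pre-tax total = $179.11 + $78.01 = $257.12
Taxable wages = $1,936.35 − $257.12 = $1,679.23
Federal withholding: $1,679.23 × 0.195 = $327.45
Paid family leave insurance: $1,936.35 × 0.015 = $29.05
Medicare: $1,936.35 × 0.02 = $38.73
State unemployment insurance (employee share): $1,936.35 × 0.001 = $1.94
Charitable contribution: $129.63
Vision plan: $71.21
Total deductions = $179.11 + $78.01 + $327.45 + $29.05 + $38.73 + $1.94 + $129.63 + $71.21 = $855.13
Net pay = $1,936.35 − $855.13 = $1,081.22

$1,081.22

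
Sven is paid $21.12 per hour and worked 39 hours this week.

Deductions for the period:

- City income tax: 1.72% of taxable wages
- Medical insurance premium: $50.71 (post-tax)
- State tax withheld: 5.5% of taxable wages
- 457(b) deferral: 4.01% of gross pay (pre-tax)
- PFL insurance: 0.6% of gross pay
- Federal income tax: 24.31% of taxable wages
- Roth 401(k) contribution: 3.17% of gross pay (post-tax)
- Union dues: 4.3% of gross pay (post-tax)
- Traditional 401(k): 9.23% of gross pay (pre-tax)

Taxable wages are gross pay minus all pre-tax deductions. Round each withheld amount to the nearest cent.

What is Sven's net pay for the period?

$372.13

Gross pay: 39 × $21.12 = $823.68
Traditional 401(k): $823.68 × 0.0923 = $76.03
457(b) deferral: $823.68 × 0.0401 = $33.03
Pre-tax total = $76.03 + $33.03 = $109.06
Taxable wages = $823.68 − $109.06 = $714.62
State tax withheld: $714.62 × 0.055 = $39.30
City income tax: $714.62 × 0.0172 = $12.29
Federal income tax: $714.62 × 0.2431 = $173.72
PFL insurance: $823.68 × 0.006 = $4.94
Medical insurance premium: $50.71
Union dues: $823.68 × 0.043 = $35.42
Roth 401(k) contribution: $823.68 × 0.0317 = $26.11
Total deductions = $76.03 + $33.03 + $39.30 + $12.29 + $173.72 + $4.94 + $50.71 + $35.42 + $26.11 = $451.55
Net pay = $823.68 − $451.55 = $372.13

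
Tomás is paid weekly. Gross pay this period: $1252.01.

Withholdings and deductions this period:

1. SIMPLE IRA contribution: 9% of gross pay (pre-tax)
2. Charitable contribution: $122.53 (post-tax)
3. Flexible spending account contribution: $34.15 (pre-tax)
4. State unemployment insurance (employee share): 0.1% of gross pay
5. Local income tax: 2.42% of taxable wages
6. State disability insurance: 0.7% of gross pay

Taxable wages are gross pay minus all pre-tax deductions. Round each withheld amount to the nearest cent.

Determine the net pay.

$945.89

Flexible spending account contribution: $34.15
SIMPLE IRA contribution: $1252.01 × 0.09 = $112.68
Pre-tax total = $34.15 + $112.68 = $146.83
Taxable wages = $1252.01 − $146.83 = $1105.18
Local income tax: $1105.18 × 0.0242 = $26.75
State disability insurance: $1252.01 × 0.007 = $8.76
State unemployment insurance (employee share): $1252.01 × 0.001 = $1.25
Charitable contribution: $122.53
Total deductions = $34.15 + $112.68 + $26.75 + $8.76 + $1.25 + $122.53 = $306.12
Net pay = $1252.01 − $306.12 = $945.89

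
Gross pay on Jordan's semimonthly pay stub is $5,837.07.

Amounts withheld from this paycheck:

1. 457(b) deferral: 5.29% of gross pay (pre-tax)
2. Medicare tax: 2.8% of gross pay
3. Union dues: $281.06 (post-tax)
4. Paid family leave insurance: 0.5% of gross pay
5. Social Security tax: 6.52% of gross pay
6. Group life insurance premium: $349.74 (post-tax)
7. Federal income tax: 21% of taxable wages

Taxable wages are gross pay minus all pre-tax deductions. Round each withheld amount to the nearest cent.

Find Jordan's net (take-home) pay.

457(b) deferral: $5,837.07 × 0.0529 = $308.78
Taxable wages = $5,837.07 − $308.78 = $5,528.29
Federal income tax: $5,528.29 × 0.21 = $1,160.94
Medicare tax: $5,837.07 × 0.028 = $163.44
Paid family leave insurance: $5,837.07 × 0.005 = $29.19
Social Security tax: $5,837.07 × 0.0652 = $380.58
Group life insurance premium: $349.74
Union dues: $281.06
Total deductions = $308.78 + $1,160.94 + $163.44 + $29.19 + $380.58 + $349.74 + $281.06 = $2,673.73
Net pay = $5,837.07 − $2,673.73 = $3,163.34

$3,163.34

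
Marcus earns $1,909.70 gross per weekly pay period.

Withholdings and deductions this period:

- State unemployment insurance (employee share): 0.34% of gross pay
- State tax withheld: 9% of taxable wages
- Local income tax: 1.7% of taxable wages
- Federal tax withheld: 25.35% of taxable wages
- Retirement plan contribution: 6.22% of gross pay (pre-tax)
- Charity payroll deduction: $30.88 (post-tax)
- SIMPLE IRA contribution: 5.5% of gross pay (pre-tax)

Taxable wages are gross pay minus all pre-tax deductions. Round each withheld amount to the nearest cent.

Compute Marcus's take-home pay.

Retirement plan contribution: $1,909.70 × 0.0622 = $118.78
SIMPLE IRA contribution: $1,909.70 × 0.055 = $105.03
Pre-tax total = $118.78 + $105.03 = $223.81
Taxable wages = $1,909.70 − $223.81 = $1,685.89
Federal tax withheld: $1,685.89 × 0.2535 = $427.37
State tax withheld: $1,685.89 × 0.09 = $151.73
Local income tax: $1,685.89 × 0.017 = $28.66
State unemployment insurance (employee share): $1,909.70 × 0.0034 = $6.49
Charity payroll deduction: $30.88
Total deductions = $118.78 + $105.03 + $427.37 + $151.73 + $28.66 + $6.49 + $30.88 = $868.94
Net pay = $1,909.70 − $868.94 = $1,040.76

$1,040.76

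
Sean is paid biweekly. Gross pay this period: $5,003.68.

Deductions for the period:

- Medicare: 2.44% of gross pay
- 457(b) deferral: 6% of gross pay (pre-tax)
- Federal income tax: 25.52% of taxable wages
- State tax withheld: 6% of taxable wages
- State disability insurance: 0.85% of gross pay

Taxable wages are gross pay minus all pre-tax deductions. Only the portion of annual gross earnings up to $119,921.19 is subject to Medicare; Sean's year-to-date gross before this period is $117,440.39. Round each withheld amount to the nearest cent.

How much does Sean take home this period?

457(b) deferral: $5,003.68 × 0.06 = $300.22
Taxable wages = $5,003.68 − $300.22 = $4,703.46
Federal income tax: $4,703.46 × 0.2552 = $1,200.32
State tax withheld: $4,703.46 × 0.06 = $282.21
Medicare: only $119,921.19 − $117,440.39 = $2,480.80 of this check is subject → $2,480.80 × 0.0244 = $60.53
State disability insurance: $5,003.68 × 0.0085 = $42.53
Total deductions = $300.22 + $1,200.32 + $282.21 + $60.53 + $42.53 = $1,885.81
Net pay = $5,003.68 − $1,885.81 = $3,117.87

$3,117.87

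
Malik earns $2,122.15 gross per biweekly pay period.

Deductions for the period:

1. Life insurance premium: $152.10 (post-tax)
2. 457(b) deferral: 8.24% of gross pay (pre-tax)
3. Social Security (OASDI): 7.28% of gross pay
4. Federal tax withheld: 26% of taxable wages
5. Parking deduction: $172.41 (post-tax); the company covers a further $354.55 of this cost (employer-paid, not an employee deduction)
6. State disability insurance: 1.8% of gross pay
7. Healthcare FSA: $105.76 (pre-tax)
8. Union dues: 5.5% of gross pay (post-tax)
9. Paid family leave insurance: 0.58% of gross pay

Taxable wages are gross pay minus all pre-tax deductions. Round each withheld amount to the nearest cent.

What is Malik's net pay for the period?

$716.49

Healthcare FSA: $105.76
457(b) deferral: $2,122.15 × 0.0824 = $174.87
Pre-tax total = $105.76 + $174.87 = $280.63
Taxable wages = $2,122.15 − $280.63 = $1,841.52
Federal tax withheld: $1,841.52 × 0.26 = $478.80
Paid family leave insurance: $2,122.15 × 0.0058 = $12.31
State disability insurance: $2,122.15 × 0.018 = $38.20
Social Security (OASDI): $2,122.15 × 0.0728 = $154.49
Parking deduction: $172.41
Union dues: $2,122.15 × 0.055 = $116.72
Life insurance premium: $152.10
(Employer's $354.55 toward parking deduction is not withheld from the employee.)
Total deductions = $105.76 + $174.87 + $478.80 + $12.31 + $38.20 + $154.49 + $172.41 + $116.72 + $152.10 = $1,405.66
Net pay = $2,122.15 − $1,405.66 = $716.49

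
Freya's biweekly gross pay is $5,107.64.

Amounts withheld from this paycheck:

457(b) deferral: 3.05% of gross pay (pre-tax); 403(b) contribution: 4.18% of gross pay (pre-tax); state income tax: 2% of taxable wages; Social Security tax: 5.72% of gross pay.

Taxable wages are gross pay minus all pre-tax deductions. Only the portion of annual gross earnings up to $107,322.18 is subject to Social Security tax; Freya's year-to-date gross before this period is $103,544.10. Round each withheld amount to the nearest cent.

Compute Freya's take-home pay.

403(b) contribution: $5,107.64 × 0.0418 = $213.50
457(b) deferral: $5,107.64 × 0.0305 = $155.78
Pre-tax total = $213.50 + $155.78 = $369.28
Taxable wages = $5,107.64 − $369.28 = $4,738.36
State income tax: $4,738.36 × 0.02 = $94.77
Social Security tax: only $107,322.18 − $103,544.10 = $3,778.08 of this check is subject → $3,778.08 × 0.0572 = $216.11
Total deductions = $213.50 + $155.78 + $94.77 + $216.11 = $680.16
Net pay = $5,107.64 − $680.16 = $4,427.48

$4,427.48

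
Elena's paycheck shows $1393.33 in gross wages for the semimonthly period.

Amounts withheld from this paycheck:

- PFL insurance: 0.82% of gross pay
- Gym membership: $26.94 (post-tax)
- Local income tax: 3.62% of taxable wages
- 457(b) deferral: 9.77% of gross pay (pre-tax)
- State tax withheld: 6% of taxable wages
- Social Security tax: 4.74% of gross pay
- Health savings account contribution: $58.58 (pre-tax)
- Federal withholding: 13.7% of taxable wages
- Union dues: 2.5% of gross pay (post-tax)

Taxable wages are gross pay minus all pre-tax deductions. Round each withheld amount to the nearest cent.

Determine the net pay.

457(b) deferral: $1393.33 × 0.0977 = $136.13
Health savings account contribution: $58.58
Pre-tax total = $136.13 + $58.58 = $194.71
Taxable wages = $1393.33 − $194.71 = $1198.62
State tax withheld: $1198.62 × 0.06 = $71.92
Local income tax: $1198.62 × 0.0362 = $43.39
Federal withholding: $1198.62 × 0.137 = $164.21
PFL insurance: $1393.33 × 0.0082 = $11.43
Social Security tax: $1393.33 × 0.0474 = $66.04
Gym membership: $26.94
Union dues: $1393.33 × 0.025 = $34.83
Total deductions = $136.13 + $58.58 + $71.92 + $43.39 + $164.21 + $11.43 + $66.04 + $26.94 + $34.83 = $613.47
Net pay = $1393.33 − $613.47 = $779.86

$779.86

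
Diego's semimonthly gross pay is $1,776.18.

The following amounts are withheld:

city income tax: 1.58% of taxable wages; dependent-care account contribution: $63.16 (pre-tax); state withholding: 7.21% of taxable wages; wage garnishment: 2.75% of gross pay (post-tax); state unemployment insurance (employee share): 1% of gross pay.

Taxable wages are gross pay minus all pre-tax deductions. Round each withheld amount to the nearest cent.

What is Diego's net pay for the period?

$1,495.84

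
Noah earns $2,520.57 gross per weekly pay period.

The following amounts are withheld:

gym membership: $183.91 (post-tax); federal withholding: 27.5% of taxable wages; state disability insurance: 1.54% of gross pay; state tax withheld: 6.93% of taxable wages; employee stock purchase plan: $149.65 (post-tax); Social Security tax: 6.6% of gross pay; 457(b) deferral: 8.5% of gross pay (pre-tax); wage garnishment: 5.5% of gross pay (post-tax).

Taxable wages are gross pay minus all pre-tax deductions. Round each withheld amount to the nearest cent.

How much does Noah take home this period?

$834.88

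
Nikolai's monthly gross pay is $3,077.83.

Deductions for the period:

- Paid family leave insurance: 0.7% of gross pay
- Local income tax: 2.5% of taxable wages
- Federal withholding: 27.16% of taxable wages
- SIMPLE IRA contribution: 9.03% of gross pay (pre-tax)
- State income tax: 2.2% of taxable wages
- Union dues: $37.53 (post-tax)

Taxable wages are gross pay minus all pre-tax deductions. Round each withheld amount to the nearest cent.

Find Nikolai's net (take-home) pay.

SIMPLE IRA contribution: $3,077.83 × 0.0903 = $277.93
Taxable wages = $3,077.83 − $277.93 = $2,799.90
Local income tax: $2,799.90 × 0.025 = $70.00
Federal withholding: $2,799.90 × 0.2716 = $760.45
State income tax: $2,799.90 × 0.022 = $61.60
Paid family leave insurance: $3,077.83 × 0.007 = $21.54
Union dues: $37.53
Total deductions = $277.93 + $70.00 + $760.45 + $61.60 + $21.54 + $37.53 = $1,229.05
Net pay = $3,077.83 − $1,229.05 = $1,848.78

$1,848.78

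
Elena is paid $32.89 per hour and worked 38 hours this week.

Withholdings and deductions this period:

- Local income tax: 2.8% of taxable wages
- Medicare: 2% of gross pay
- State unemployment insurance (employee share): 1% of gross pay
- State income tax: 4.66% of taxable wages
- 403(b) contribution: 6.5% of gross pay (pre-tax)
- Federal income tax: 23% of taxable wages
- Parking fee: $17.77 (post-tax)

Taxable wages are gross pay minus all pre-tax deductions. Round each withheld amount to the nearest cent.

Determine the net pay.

Gross pay: 38 × $32.89 = $1,249.82
403(b) contribution: $1,249.82 × 0.065 = $81.24
Taxable wages = $1,249.82 − $81.24 = $1,168.58
Federal income tax: $1,168.58 × 0.23 = $268.77
State income tax: $1,168.58 × 0.0466 = $54.46
Local income tax: $1,168.58 × 0.028 = $32.72
State unemployment insurance (employee share): $1,249.82 × 0.01 = $12.50
Medicare: $1,249.82 × 0.02 = $25.00
Parking fee: $17.77
Total deductions = $81.24 + $268.77 + $54.46 + $32.72 + $12.50 + $25.00 + $17.77 = $492.46
Net pay = $1,249.82 − $492.46 = $757.36

$757.36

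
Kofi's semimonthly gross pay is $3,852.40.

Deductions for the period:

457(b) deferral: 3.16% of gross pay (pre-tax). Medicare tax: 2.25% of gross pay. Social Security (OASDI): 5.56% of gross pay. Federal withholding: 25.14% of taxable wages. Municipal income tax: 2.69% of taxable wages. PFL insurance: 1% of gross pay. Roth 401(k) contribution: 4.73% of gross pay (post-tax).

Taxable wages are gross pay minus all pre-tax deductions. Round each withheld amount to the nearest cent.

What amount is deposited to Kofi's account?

$2,170.81

457(b) deferral: $3,852.40 × 0.0316 = $121.74
Taxable wages = $3,852.40 − $121.74 = $3,730.66
Municipal income tax: $3,730.66 × 0.0269 = $100.35
Federal withholding: $3,730.66 × 0.2514 = $937.89
Medicare tax: $3,852.40 × 0.0225 = $86.68
Social Security (OASDI): $3,852.40 × 0.0556 = $214.19
PFL insurance: $3,852.40 × 0.01 = $38.52
Roth 401(k) contribution: $3,852.40 × 0.0473 = $182.22
Total deductions = $121.74 + $100.35 + $937.89 + $86.68 + $214.19 + $38.52 + $182.22 = $1,681.59
Net pay = $3,852.40 − $1,681.59 = $2,170.81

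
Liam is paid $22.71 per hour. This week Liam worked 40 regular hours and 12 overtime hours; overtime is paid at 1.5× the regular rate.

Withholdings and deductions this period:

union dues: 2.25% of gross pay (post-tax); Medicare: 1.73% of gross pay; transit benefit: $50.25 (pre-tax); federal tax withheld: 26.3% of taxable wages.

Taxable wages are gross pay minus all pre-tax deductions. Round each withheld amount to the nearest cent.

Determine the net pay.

Regular pay: 40 × $22.71 = $908.40
Overtime pay: 12 × $22.71 × 1.5 = $408.78
Gross pay = $908.40 + $408.78 = $1,317.18
Transit benefit: $50.25
Taxable wages = $1,317.18 − $50.25 = $1,266.93
Federal tax withheld: $1,266.93 × 0.263 = $333.20
Medicare: $1,317.18 × 0.0173 = $22.79
Union dues: $1,317.18 × 0.0225 = $29.64
Total deductions = $50.25 + $333.20 + $22.79 + $29.64 = $435.88
Net pay = $1,317.18 − $435.88 = $881.30

$881.30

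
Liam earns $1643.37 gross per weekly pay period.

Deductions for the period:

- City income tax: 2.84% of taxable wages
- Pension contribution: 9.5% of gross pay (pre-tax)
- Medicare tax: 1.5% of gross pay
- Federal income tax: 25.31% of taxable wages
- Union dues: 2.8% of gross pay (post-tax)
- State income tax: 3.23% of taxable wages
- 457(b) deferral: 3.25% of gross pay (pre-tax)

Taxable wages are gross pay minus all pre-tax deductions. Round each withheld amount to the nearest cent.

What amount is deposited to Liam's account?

457(b) deferral: $1643.37 × 0.0325 = $53.41
Pension contribution: $1643.37 × 0.095 = $156.12
Pre-tax total = $53.41 + $156.12 = $209.53
Taxable wages = $1643.37 − $209.53 = $1433.84
City income tax: $1433.84 × 0.0284 = $40.72
Federal income tax: $1433.84 × 0.2531 = $362.90
State income tax: $1433.84 × 0.0323 = $46.31
Medicare tax: $1643.37 × 0.015 = $24.65
Union dues: $1643.37 × 0.028 = $46.01
Total deductions = $53.41 + $156.12 + $40.72 + $362.90 + $46.31 + $24.65 + $46.01 = $730.12
Net pay = $1643.37 − $730.12 = $913.25

$913.25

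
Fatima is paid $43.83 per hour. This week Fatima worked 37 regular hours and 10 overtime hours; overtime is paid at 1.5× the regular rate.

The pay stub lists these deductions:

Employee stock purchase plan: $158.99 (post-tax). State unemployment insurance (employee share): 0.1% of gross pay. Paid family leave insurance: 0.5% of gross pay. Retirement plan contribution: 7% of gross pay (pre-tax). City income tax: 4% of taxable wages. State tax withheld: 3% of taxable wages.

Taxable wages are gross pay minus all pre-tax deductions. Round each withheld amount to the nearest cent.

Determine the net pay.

Regular pay: 37 × $43.83 = $1621.71
Overtime pay: 10 × $43.83 × 1.5 = $657.45
Gross pay = $1621.71 + $657.45 = $2279.16
Retirement plan contribution: $2279.16 × 0.07 = $159.54
Taxable wages = $2279.16 − $159.54 = $2119.62
City income tax: $2119.62 × 0.04 = $84.78
State tax withheld: $2119.62 × 0.03 = $63.59
State unemployment insurance (employee share): $2279.16 × 0.001 = $2.28
Paid family leave insurance: $2279.16 × 0.005 = $11.40
Employee stock purchase plan: $158.99
Total deductions = $159.54 + $84.78 + $63.59 + $2.28 + $11.40 + $158.99 = $480.58
Net pay = $2279.16 − $480.58 = $1798.58

$1798.58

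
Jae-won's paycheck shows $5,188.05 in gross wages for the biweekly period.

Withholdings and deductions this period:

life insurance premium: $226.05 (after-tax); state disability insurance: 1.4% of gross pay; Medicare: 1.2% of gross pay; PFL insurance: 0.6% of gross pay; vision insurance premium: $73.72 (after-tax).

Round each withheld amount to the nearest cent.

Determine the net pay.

$4,722.26

Medicare: $5,188.05 × 0.012 = $62.26
PFL insurance: $5,188.05 × 0.006 = $31.13
State disability insurance: $5,188.05 × 0.014 = $72.63
Vision insurance premium: $73.72
Life insurance premium: $226.05
Total deductions = $62.26 + $31.13 + $72.63 + $73.72 + $226.05 = $465.79
Net pay = $5,188.05 − $465.79 = $4,722.26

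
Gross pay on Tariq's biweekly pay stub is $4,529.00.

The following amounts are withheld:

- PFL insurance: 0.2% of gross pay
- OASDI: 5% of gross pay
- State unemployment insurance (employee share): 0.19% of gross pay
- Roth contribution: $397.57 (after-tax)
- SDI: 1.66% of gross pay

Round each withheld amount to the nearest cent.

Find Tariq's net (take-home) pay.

State unemployment insurance (employee share): $4,529.00 × 0.0019 = $8.61
SDI: $4,529.00 × 0.0166 = $75.18
OASDI: $4,529.00 × 0.05 = $226.45
PFL insurance: $4,529.00 × 0.002 = $9.06
Roth contribution: $397.57
Total deductions = $8.61 + $75.18 + $226.45 + $9.06 + $397.57 = $716.87
Net pay = $4,529.00 − $716.87 = $3,812.13

$3,812.13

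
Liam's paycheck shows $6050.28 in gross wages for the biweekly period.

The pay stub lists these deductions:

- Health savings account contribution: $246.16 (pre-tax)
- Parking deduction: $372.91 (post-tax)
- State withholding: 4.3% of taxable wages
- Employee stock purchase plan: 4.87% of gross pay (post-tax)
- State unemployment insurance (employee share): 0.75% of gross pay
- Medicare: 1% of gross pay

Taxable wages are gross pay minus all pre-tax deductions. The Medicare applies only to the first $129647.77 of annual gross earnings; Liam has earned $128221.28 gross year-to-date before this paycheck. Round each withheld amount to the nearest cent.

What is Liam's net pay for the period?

$4827.34

Health savings account contribution: $246.16
Taxable wages = $6050.28 − $246.16 = $5804.12
State withholding: $5804.12 × 0.043 = $249.58
State unemployment insurance (employee share): $6050.28 × 0.0075 = $45.38
Medicare: only $129647.77 − $128221.28 = $1426.49 of this check is subject → $1426.49 × 0.01 = $14.26
Employee stock purchase plan: $6050.28 × 0.0487 = $294.65
Parking deduction: $372.91
Total deductions = $246.16 + $249.58 + $45.38 + $14.26 + $294.65 + $372.91 = $1222.94
Net pay = $6050.28 − $1222.94 = $4827.34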